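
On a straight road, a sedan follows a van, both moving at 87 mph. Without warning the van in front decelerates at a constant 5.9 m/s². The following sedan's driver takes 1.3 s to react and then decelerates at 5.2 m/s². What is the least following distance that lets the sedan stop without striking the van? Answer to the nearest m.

87 mph × 0.44704 = 38.8925 m/s.
Leader travels v²/(2a_L) = 1512.627 / 11.800 = 128.189 m before stopping.
Follower covers v·t_r = 38.8925 × 1.3 = 50.560 m while reacting, then v²/(2a_F) = 1512.627 / 10.400 = 145.445 m while braking, for a total of 50.560 + 145.445 = 196.005 m.
Since a_F ≤ a_L and the follower starts braking later, the follower is never slower than the leader, so the closest approach is when both have stopped.
Minimum gap = 196.005 − 128.189 = 67.816 m.

Minimum gap ≈ 68 m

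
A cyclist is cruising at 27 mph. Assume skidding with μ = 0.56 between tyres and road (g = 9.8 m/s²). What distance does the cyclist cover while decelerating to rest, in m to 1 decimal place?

Braking distance ≈ 13.3 m

27 mph × 0.44704 = 12.0701 m/s.
a = μg = 0.56 × 9.8 = 5.488 m/s².
Braking distance = v²/(2a) = 12.0701² / (2 × 5.488) = 145.687 / 10.976 = 13.273 m.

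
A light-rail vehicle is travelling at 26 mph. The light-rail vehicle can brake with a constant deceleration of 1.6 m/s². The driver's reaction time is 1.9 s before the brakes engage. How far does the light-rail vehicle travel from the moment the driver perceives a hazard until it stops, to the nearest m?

Total stopping distance ≈ 64 m

26 mph × 0.44704 = 11.6230 m/s.
Reaction distance = v·t_r = 11.6230 × 1.9 = 22.084 m.
Braking distance = v²/(2a) = 11.6230² / (2 × 1.600) = 135.094 / 3.200 = 42.217 m.
Total = 22.084 + 42.217 = 64.301 m.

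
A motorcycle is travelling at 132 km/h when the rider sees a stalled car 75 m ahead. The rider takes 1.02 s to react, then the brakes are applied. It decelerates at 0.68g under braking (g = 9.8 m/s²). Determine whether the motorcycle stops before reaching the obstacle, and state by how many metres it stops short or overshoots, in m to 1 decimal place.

No — it overshoots by 63.3 m

132 km/h ÷ 3.6 = 36.6667 m/s.
a = 0.68 × 9.8 = 6.664 m/s².
Reaction distance = 36.6667 × 1.02 = 37.400 m.
Braking distance = v²/(2a) = 1344.447 / 13.328 = 100.874 m.
Total stopping distance = 37.400 + 100.874 = 138.274 m, vs 75 m available — it cannot stop in time and overshoots by 138.274 − 75 = 63.274 m.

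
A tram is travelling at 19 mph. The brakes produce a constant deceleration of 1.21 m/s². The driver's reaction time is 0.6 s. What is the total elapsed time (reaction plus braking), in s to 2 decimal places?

Total time ≈ 7.62 s

19 mph × 0.44704 = 8.4938 m/s.
Braking time = v/a = 8.4938 / 1.210 = 7.020 s.
Total = 0.6 + 7.020 = 7.620 s.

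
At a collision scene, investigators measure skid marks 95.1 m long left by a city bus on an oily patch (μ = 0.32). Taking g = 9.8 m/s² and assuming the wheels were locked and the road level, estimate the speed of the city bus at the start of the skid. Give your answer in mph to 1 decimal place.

Initial speed ≈ 54.6 mph

Deceleration a = μg = 0.32 × 9.8 = 3.136 m/s².
v = √(2a·d) = √(2 × 3.136 × 95.1) = √596.467 = 24.4227 m/s.
= 24.4227 ÷ 0.44704 = 54.632 mph.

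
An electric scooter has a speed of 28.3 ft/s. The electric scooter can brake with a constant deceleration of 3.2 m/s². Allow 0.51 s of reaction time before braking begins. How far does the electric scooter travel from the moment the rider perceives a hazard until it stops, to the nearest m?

Total stopping distance ≈ 16 m

28.3 ft/s × 0.3048 = 8.6258 m/s.
Reaction distance = v·t_r = 8.6258 × 0.51 = 4.399 m.
Braking distance = v²/(2a) = 8.6258² / (2 × 3.200) = 74.404 / 6.400 = 11.626 m.
Total = 4.399 + 11.626 = 16.025 m.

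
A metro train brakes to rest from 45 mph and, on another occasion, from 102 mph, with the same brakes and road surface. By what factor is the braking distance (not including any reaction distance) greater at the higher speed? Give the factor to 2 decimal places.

Factor ≈ 5.14

Braking distance d = v²/(2a), so with a fixed, d ∝ v².
Factor = (102/45)² = 2.2667² = 5.1379.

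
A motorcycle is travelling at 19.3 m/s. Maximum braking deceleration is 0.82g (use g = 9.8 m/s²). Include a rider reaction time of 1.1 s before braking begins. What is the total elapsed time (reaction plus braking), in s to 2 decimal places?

a = 0.82 × 9.8 = 8.036 m/s².
Braking time = v/a = 19.3000 / 8.036 = 2.402 s.
Total = 1.1 + 2.402 = 3.502 s.

Total time ≈ 3.50 s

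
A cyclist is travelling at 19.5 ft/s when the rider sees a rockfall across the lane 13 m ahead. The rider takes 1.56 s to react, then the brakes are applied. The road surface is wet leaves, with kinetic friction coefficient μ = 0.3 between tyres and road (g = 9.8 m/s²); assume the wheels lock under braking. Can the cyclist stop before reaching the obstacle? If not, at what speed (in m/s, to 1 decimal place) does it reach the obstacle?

19.5 ft/s × 0.3048 = 5.9436 m/s.
a = μg = 0.3 × 9.8 = 2.940 m/s².
Reaction distance = 5.9436 × 1.56 = 9.272 m.
Braking distance needed to stop: v²/(2a) = 35.326 / 5.880 = 6.008 m, so total needed = 9.272 + 6.008 = 15.280 m > 13 m — it cannot stop.
Distance remaining when braking begins: 13 − 9.272 = 3.728 m.
v² = v₀² − 2a·d = 35.326 − 2 × 2.940 × 3.728 = 13.405 m²/s².
v = √13.405 = 3.661 m/s.

No — it strikes the obstacle at 3.7 m/s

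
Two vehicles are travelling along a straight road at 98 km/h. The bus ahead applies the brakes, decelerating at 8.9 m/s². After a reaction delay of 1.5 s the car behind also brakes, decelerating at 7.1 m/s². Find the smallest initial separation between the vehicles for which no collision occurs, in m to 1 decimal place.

98 km/h ÷ 3.6 = 27.2222 m/s.
Leader travels v²/(2a_L) = 741.048 / 17.800 = 41.632 m before stopping.
Follower covers v·t_r = 27.2222 × 1.5 = 40.833 m while reacting, then v²/(2a_F) = 741.048 / 14.200 = 52.186 m while braking, for a total of 40.833 + 52.186 = 93.019 m.
Since a_F ≤ a_L and the follower starts braking later, the follower is never slower than the leader, so the closest approach is when both have stopped.
Minimum gap = 93.019 − 41.632 = 51.387 m.

Minimum gap ≈ 51.4 m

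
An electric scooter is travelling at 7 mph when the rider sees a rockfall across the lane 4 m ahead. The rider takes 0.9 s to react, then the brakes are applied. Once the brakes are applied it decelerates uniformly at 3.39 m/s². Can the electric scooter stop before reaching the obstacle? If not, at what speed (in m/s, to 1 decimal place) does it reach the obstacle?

No — it strikes the obstacle at 1.3 m/s

7 mph × 0.44704 = 3.1293 m/s.
Reaction distance = 3.1293 × 0.9 = 2.816 m.
Braking distance needed to stop: v²/(2a) = 9.793 / 6.780 = 1.444 m, so total needed = 2.816 + 1.444 = 4.260 m > 4 m — it cannot stop.
Distance remaining when braking begins: 4 − 2.816 = 1.184 m.
v² = v₀² − 2a·d = 9.793 − 2 × 3.390 × 1.184 = 1.765 m²/s².
v = √1.765 = 1.329 m/s.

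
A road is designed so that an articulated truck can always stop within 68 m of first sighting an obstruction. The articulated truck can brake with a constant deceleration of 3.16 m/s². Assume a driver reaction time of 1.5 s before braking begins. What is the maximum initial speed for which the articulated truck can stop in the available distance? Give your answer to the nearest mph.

Stopping distance: v·t_r + v²/(2a) = 68 with t_r = 1.5 s and a = 3.160 m/s².
So v² + 9.480 v − 429.76 = 0.
Positive root: v = −a·t_r + √((a·t_r)² + 2a·d) = −4.740 + √(22.468 + 429.76) = 16.5257 m/s.
16.5257 m/s ÷ 0.44704 = 36.967 mph.

Maximum speed ≈ 37 mph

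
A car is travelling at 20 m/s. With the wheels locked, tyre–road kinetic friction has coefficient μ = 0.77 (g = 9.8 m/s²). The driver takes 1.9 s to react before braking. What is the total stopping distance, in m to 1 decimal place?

a = μg = 0.77 × 9.8 = 7.546 m/s².
Reaction distance = v·t_r = 20.0000 × 1.9 = 38.000 m.
Braking distance = v²/(2a) = 20.0000² / (2 × 7.546) = 400.000 / 15.092 = 26.504 m.
Total = 38.000 + 26.504 = 64.504 m.

Total stopping distance ≈ 64.5 m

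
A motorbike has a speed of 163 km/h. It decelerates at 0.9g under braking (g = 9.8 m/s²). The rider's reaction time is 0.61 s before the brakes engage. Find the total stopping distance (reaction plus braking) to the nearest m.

163 km/h ÷ 3.6 = 45.2778 m/s.
a = 0.9 × 9.8 = 8.820 m/s².
Reaction distance = v·t_r = 45.2778 × 0.61 = 27.619 m.
Braking distance = v²/(2a) = 45.2778² / (2 × 8.820) = 2050.079 / 17.640 = 116.218 m.
Total = 27.619 + 116.218 = 143.837 m.

Total stopping distance ≈ 144 m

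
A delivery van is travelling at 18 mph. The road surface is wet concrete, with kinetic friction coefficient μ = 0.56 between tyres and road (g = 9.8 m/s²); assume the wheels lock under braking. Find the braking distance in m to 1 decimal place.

Braking distance ≈ 5.9 m

18 mph × 0.44704 = 8.0467 m/s.
a = μg = 0.56 × 9.8 = 5.488 m/s².
Braking distance = v²/(2a) = 8.0467² / (2 × 5.488) = 64.749 / 10.976 = 5.899 m.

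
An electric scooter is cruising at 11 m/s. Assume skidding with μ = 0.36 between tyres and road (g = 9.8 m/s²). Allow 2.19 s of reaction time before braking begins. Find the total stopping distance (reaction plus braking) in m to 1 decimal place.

Total stopping distance ≈ 41.2 m

a = μg = 0.36 × 9.8 = 3.528 m/s².
Reaction distance = v·t_r = 11.0000 × 2.19 = 24.090 m.
Braking distance = v²/(2a) = 11.0000² / (2 × 3.528) = 121.000 / 7.056 = 17.149 m.
Total = 24.090 + 17.149 = 41.239 m.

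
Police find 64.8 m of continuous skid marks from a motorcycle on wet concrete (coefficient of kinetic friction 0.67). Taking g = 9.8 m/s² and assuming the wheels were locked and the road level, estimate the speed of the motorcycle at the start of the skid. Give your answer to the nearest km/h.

Deceleration a = μg = 0.67 × 9.8 = 6.566 m/s².
v = √(2a·d) = √(2 × 6.566 × 64.8) = √850.954 = 29.1711 m/s.
= 29.1711 × 3.6 = 105.016 km/h.

Initial speed ≈ 105 km/h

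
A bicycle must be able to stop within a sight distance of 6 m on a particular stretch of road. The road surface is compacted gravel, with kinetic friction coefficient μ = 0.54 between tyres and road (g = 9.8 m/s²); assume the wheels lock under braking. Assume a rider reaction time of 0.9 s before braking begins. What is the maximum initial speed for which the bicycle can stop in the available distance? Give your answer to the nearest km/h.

a = μg = 0.54 × 9.8 = 5.292 m/s².
Stopping distance: v·t_r + v²/(2a) = 6 with t_r = 0.9 s and a = 5.292 m/s².
So v² + 9.526 v − 63.50 = 0.
Positive root: v = −a·t_r + √((a·t_r)² + 2a·d) = −4.763 + √(22.686 + 63.50) = 4.5206 m/s.
4.5206 m/s × 3.6 = 16.274 km/h.

Maximum speed ≈ 16 km/h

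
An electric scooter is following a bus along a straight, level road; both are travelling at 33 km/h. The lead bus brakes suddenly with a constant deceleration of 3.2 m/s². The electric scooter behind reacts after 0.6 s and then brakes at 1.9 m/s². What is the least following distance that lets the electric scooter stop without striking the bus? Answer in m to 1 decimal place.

33 km/h ÷ 3.6 = 9.1667 m/s.
Leader travels v²/(2a_L) = 84.028 / 6.400 = 13.129 m before stopping.
Follower covers v·t_r = 9.1667 × 0.6 = 5.500 m while reacting, then v²/(2a_F) = 84.028 / 3.800 = 22.113 m while braking, for a total of 5.500 + 22.113 = 27.613 m.
Since a_F ≤ a_L and the follower starts braking later, the follower is never slower than the leader, so the closest approach is when both have stopped.
Minimum gap = 27.613 − 13.129 = 14.484 m.

Minimum gap ≈ 14.5 m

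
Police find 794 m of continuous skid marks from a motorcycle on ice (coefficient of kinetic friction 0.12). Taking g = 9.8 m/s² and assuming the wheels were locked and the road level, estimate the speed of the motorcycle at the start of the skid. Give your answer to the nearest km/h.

Deceleration a = μg = 0.12 × 9.8 = 1.176 m/s².
v = √(2a·d) = √(2 × 1.176 × 794) = √1867.488 = 43.2144 m/s.
= 43.2144 × 3.6 = 155.572 km/h.

Initial speed ≈ 156 km/h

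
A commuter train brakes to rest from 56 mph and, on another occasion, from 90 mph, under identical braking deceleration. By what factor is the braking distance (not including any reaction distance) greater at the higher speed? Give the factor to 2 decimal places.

Factor ≈ 2.58

Braking distance d = v²/(2a), so with a fixed, d ∝ v².
Factor = (90/56)² = 1.6071² = 2.5828.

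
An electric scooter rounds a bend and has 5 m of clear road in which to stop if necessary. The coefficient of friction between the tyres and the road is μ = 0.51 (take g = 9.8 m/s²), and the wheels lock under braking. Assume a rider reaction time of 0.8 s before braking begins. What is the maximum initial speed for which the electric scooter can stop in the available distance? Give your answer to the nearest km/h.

Maximum speed ≈ 15 km/h

a = μg = 0.51 × 9.8 = 4.998 m/s².
Stopping distance: v·t_r + v²/(2a) = 5 with t_r = 0.8 s and a = 4.998 m/s².
So v² + 7.997 v − 49.98 = 0.
Positive root: v = −a·t_r + √((a·t_r)² + 2a·d) = −3.998 + √(15.984 + 49.98) = 4.1238 m/s.
4.1238 m/s × 3.6 = 14.846 km/h.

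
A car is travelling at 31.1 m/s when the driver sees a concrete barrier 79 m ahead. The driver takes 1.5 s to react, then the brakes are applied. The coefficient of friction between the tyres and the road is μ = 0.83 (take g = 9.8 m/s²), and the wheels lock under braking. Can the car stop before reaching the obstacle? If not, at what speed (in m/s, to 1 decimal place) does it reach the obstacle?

a = μg = 0.83 × 9.8 = 8.134 m/s².
Reaction distance = 31.1000 × 1.5 = 46.650 m.
Braking distance needed to stop: v²/(2a) = 967.210 / 16.268 = 59.455 m, so total needed = 46.650 + 59.455 = 106.105 m > 79 m — it cannot stop.
Distance remaining when braking begins: 79 − 46.650 = 32.350 m.
v² = v₀² − 2a·d = 967.210 − 2 × 8.134 × 32.350 = 440.940 m²/s².
v = √440.940 = 20.999 m/s.

No — it strikes the obstacle at 21.0 m/s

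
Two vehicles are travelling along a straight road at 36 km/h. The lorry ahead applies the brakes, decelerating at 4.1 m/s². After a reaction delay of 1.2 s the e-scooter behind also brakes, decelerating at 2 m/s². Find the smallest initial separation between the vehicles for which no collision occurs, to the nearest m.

36 km/h ÷ 3.6 = 10.0000 m/s.
Leader travels v²/(2a_L) = 100.000 / 8.200 = 12.195 m before stopping.
Follower covers v·t_r = 10.0000 × 1.2 = 12.000 m while reacting, then v²/(2a_F) = 100.000 / 4.000 = 25.000 m while braking, for a total of 12.000 + 25.000 = 37.000 m.
Since a_F ≤ a_L and the follower starts braking later, the follower is never slower than the leader, so the closest approach is when both have stopped.
Minimum gap = 37.000 − 12.195 = 24.805 m.

Minimum gap ≈ 25 m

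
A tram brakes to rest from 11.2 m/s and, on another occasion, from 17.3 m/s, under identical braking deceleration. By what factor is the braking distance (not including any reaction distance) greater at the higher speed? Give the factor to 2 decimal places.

Braking distance d = v²/(2a), so with a fixed, d ∝ v².
Factor = (17.3/11.2)² = 1.5446² = 2.3858.

Factor ≈ 2.39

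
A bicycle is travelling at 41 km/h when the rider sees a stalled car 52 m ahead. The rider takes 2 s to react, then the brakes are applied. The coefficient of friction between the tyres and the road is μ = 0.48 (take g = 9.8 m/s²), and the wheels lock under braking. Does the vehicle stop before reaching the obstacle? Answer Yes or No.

41 km/h ÷ 3.6 = 11.3889 m/s.
a = μg = 0.48 × 9.8 = 4.704 m/s².
Reaction distance = 11.3889 × 2 = 22.778 m.
Braking distance = v²/(2a) = 129.707 / 9.408 = 13.787 m.
Total stopping distance = 22.778 + 13.787 = 36.565 m, vs 52 m available — it stops with 52 − 36.565 = 15.435 m to spare.

Yes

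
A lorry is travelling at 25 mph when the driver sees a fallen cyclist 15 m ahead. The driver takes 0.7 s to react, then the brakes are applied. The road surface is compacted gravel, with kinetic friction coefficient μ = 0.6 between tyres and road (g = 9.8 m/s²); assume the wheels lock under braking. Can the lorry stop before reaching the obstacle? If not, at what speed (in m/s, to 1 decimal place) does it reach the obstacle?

No — it strikes the obstacle at 6.4 m/s

25 mph × 0.44704 = 11.1760 m/s.
a = μg = 0.6 × 9.8 = 5.880 m/s².
Reaction distance = 11.1760 × 0.7 = 7.823 m.
Braking distance needed to stop: v²/(2a) = 124.903 / 11.760 = 10.621 m, so total needed = 7.823 + 10.621 = 18.444 m > 15 m — it cannot stop.
Distance remaining when braking begins: 15 − 7.823 = 7.177 m.
v² = v₀² − 2a·d = 124.903 − 2 × 5.880 × 7.177 = 40.501 m²/s².
v = √40.501 = 6.364 m/s.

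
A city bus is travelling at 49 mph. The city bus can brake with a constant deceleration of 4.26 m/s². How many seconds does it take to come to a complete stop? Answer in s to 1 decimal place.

Braking time ≈ 5.1 s

49 mph × 0.44704 = 21.9050 m/s.
Braking time = v/a = 21.9050 / 4.260 = 5.142 s.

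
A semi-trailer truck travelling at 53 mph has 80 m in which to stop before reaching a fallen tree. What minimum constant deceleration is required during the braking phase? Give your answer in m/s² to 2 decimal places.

53 mph × 0.44704 = 23.6931 m/s.
v² = 2a·d ⇒ a = v²/(2d) = 23.6931² / (2 × 80.000) = 561.363 / 160.000 = 3.5085 m/s².

Required deceleration ≈ 3.51 m/s²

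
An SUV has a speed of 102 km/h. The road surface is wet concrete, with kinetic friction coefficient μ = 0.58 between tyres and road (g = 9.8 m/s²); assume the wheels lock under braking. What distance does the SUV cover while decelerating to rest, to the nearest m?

Braking distance ≈ 71 m

102 km/h ÷ 3.6 = 28.3333 m/s.
a = μg = 0.58 × 9.8 = 5.684 m/s².
Braking distance = v²/(2a) = 28.3333² / (2 × 5.684) = 802.776 / 11.368 = 70.617 m.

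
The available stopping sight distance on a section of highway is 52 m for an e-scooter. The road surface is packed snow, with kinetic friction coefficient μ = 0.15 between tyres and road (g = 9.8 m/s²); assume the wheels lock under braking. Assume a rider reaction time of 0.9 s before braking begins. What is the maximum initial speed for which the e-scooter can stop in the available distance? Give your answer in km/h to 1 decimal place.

Maximum speed ≈ 40.0 km/h

a = μg = 0.15 × 9.8 = 1.470 m/s².
Stopping distance: v·t_r + v²/(2a) = 52 with t_r = 0.9 s and a = 1.470 m/s².
So v² + 2.646 v − 152.88 = 0.
Positive root: v = −a·t_r + √((a·t_r)² + 2a·d) = −1.323 + √(1.750 + 152.88) = 11.1120 m/s.
11.1120 m/s × 3.6 = 40.003 km/h.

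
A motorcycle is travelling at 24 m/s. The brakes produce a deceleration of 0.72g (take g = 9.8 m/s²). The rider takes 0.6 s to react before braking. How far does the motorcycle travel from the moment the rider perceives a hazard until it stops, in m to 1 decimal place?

Total stopping distance ≈ 55.2 m

a = 0.72 × 9.8 = 7.056 m/s².
Reaction distance = v·t_r = 24.0000 × 0.6 = 14.400 m.
Braking distance = v²/(2a) = 24.0000² / (2 × 7.056) = 576.000 / 14.112 = 40.816 m.
Total = 14.400 + 40.816 = 55.216 m.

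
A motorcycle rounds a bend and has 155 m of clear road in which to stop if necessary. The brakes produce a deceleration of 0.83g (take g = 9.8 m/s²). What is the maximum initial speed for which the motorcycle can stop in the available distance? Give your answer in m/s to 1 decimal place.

a = 0.83 × 9.8 = 8.134 m/s².
v²/(2a) = d ⇒ v = √(2 × 8.134 × 155) = √2521.54 = 50.2149 m/s.

Maximum speed ≈ 50.2 m/s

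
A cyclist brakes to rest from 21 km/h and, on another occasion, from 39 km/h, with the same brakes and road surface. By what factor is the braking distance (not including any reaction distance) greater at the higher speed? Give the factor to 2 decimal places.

Factor ≈ 3.45

Braking distance d = v²/(2a), so with a fixed, d ∝ v².
Factor = (39/21)² = 1.8571² = 3.4488.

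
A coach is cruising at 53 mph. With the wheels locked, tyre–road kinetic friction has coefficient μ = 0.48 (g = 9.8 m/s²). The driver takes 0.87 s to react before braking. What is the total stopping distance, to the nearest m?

Total stopping distance ≈ 80 m

53 mph × 0.44704 = 23.6931 m/s.
a = μg = 0.48 × 9.8 = 4.704 m/s².
Reaction distance = v·t_r = 23.6931 × 0.87 = 20.613 m.
Braking distance = v²/(2a) = 23.6931² / (2 × 4.704) = 561.363 / 9.408 = 59.669 m.
Total = 20.613 + 59.669 = 80.282 m.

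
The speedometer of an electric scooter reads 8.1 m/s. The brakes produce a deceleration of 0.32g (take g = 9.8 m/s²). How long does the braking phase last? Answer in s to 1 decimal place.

a = 0.32 × 9.8 = 3.136 m/s².
Braking time = v/a = 8.1000 / 3.136 = 2.583 s.

Braking time ≈ 2.6 s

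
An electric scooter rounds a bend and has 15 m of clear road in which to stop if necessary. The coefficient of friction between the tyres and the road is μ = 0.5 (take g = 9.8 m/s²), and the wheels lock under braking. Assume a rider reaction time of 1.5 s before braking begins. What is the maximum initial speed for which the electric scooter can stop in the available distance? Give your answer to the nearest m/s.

Maximum speed ≈ 7 m/s

a = μg = 0.5 × 9.8 = 4.900 m/s².
Stopping distance: v·t_r + v²/(2a) = 15 with t_r = 1.5 s and a = 4.900 m/s².
So v² + 14.700 v − 147.00 = 0.
Positive root: v = −a·t_r + √((a·t_r)² + 2a·d) = −7.350 + √(54.022 + 147.00) = 6.8282 m/s.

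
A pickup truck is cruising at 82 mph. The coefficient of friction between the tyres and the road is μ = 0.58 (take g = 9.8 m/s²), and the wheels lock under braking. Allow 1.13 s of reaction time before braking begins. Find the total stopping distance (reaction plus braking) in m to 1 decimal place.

82 mph × 0.44704 = 36.6573 m/s.
a = μg = 0.58 × 9.8 = 5.684 m/s².
Reaction distance = v·t_r = 36.6573 × 1.13 = 41.423 m.
Braking distance = v²/(2a) = 36.6573² / (2 × 5.684) = 1343.758 / 11.368 = 118.205 m.
Total = 41.423 + 118.205 = 159.628 m.

Total stopping distance ≈ 159.6 m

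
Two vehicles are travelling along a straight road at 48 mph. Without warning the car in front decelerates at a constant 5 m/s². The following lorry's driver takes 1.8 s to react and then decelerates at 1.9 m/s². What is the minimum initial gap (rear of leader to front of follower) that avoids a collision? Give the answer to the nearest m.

48 mph × 0.44704 = 21.4579 m/s.
Leader travels v²/(2a_L) = 460.441 / 10.000 = 46.044 m before stopping.
Follower covers v·t_r = 21.4579 × 1.8 = 38.624 m while reacting, then v²/(2a_F) = 460.441 / 3.800 = 121.169 m while braking, for a total of 38.624 + 121.169 = 159.793 m.
Since a_F ≤ a_L and the follower starts braking later, the follower is never slower than the leader, so the closest approach is when both have stopped.
Minimum gap = 159.793 − 46.044 = 113.749 m.

Minimum gap ≈ 114 m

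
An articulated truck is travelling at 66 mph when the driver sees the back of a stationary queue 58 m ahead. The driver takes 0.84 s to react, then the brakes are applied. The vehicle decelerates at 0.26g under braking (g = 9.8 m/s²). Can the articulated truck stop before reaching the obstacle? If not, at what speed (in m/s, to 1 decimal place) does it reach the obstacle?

66 mph × 0.44704 = 29.5046 m/s.
a = 0.26 × 9.8 = 2.548 m/s².
Reaction distance = 29.5046 × 0.84 = 24.784 m.
Braking distance needed to stop: v²/(2a) = 870.521 / 5.096 = 170.824 m, so total needed = 24.784 + 170.824 = 195.608 m > 58 m — it cannot stop.
Distance remaining when braking begins: 58 − 24.784 = 33.216 m.
v² = v₀² − 2a·d = 870.521 − 2 × 2.548 × 33.216 = 701.252 m²/s².
v = √701.252 = 26.481 m/s.

No — it strikes the obstacle at 26.5 m/s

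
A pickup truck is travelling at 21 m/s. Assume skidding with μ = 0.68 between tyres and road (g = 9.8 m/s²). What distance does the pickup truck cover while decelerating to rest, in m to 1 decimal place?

Braking distance ≈ 33.1 m

a = μg = 0.68 × 9.8 = 6.664 m/s².
Braking distance = v²/(2a) = 21.0000² / (2 × 6.664) = 441.000 / 13.328 = 33.088 m.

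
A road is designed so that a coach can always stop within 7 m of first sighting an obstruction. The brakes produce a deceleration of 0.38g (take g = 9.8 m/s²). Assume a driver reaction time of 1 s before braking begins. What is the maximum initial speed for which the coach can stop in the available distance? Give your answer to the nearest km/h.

a = 0.38 × 9.8 = 3.724 m/s².
Stopping distance: v·t_r + v²/(2a) = 7 with t_r = 1 s and a = 3.724 m/s².
So v² + 7.448 v − 52.14 = 0.
Positive root: v = −a·t_r + √((a·t_r)² + 2a·d) = −3.724 + √(13.868 + 52.14) = 4.4005 m/s.
4.4005 m/s × 3.6 = 15.842 km/h.

Maximum speed ≈ 16 km/h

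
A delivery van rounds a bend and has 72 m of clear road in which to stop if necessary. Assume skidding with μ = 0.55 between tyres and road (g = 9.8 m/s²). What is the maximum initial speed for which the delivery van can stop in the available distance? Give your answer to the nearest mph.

a = μg = 0.55 × 9.8 = 5.390 m/s².
v²/(2a) = d ⇒ v = √(2 × 5.390 × 72) = √776.16 = 27.8596 m/s.
27.8596 m/s ÷ 0.44704 = 62.320 mph.

Maximum speed ≈ 62 mph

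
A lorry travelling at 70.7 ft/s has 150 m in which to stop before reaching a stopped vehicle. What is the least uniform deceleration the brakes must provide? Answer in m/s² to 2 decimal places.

70.7 ft/s × 0.3048 = 21.5494 m/s.
v² = 2a·d ⇒ a = v²/(2d) = 21.5494² / (2 × 150.000) = 464.377 / 300.000 = 1.5479 m/s².

Required deceleration ≈ 1.55 m/s²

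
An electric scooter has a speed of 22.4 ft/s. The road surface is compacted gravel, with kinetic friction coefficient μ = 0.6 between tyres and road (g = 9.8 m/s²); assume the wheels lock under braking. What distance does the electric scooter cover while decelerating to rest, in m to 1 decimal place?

22.4 ft/s × 0.3048 = 6.8275 m/s.
a = μg = 0.6 × 9.8 = 5.880 m/s².
Braking distance = v²/(2a) = 6.8275² / (2 × 5.880) = 46.615 / 11.760 = 3.964 m.

Braking distance ≈ 4.0 m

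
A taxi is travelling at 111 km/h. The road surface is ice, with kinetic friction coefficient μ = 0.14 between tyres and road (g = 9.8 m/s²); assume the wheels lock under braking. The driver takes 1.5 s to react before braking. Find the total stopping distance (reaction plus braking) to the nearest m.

111 km/h ÷ 3.6 = 30.8333 m/s.
a = μg = 0.14 × 9.8 = 1.372 m/s².
Reaction distance = v·t_r = 30.8333 × 1.5 = 46.250 m.
Braking distance = v²/(2a) = 30.8333² / (2 × 1.372) = 950.692 / 2.744 = 346.462 m.
Total = 46.250 + 346.462 = 392.712 m.

Total stopping distance ≈ 393 m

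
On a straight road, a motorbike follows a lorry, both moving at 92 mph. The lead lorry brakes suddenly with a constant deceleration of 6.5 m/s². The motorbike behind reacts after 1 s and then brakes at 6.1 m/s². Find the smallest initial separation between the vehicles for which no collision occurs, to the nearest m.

92 mph × 0.44704 = 41.1277 m/s.
Leader travels v²/(2a_L) = 1691.488 / 13.000 = 130.114 m before stopping.
Follower covers v·t_r = 41.1277 × 1 = 41.128 m while reacting, then v²/(2a_F) = 1691.488 / 12.200 = 138.647 m while braking, for a total of 41.128 + 138.647 = 179.775 m.
Since a_F ≤ a_L and the follower starts braking later, the follower is never slower than the leader, so the closest approach is when both have stopped.
Minimum gap = 179.775 − 130.114 = 49.661 m.

Minimum gap ≈ 50 m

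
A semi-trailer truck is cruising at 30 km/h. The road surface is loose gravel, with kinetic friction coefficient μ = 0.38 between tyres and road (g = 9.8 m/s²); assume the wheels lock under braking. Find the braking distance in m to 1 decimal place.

30 km/h ÷ 3.6 = 8.3333 m/s.
a = μg = 0.38 × 9.8 = 3.724 m/s².
Braking distance = v²/(2a) = 8.3333² / (2 × 3.724) = 69.444 / 7.448 = 9.324 m.

Braking distance ≈ 9.3 m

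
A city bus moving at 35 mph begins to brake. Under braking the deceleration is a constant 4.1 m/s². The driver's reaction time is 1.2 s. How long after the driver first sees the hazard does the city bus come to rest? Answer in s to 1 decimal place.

35 mph × 0.44704 = 15.6464 m/s.
Braking time = v/a = 15.6464 / 4.100 = 3.816 s.
Total = 1.2 + 3.816 = 5.016 s.

Total time ≈ 5.0 s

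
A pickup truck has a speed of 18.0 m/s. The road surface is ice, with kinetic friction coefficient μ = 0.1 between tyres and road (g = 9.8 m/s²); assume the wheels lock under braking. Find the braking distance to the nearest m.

a = μg = 0.1 × 9.8 = 0.980 m/s².
Braking distance = v²/(2a) = 18.0000² / (2 × 0.980) = 324.000 / 1.960 = 165.306 m.

Braking distance ≈ 165 m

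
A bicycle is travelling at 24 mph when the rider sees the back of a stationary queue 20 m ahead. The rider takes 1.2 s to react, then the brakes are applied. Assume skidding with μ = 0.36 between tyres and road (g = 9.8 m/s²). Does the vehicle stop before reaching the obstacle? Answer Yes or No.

No

24 mph × 0.44704 = 10.7290 m/s.
a = μg = 0.36 × 9.8 = 3.528 m/s².
Reaction distance = 10.7290 × 1.2 = 12.875 m.
Braking distance = v²/(2a) = 115.111 / 7.056 = 16.314 m.
Total stopping distance = 12.875 + 16.314 = 29.189 m, vs 20 m available — it cannot stop in time and overshoots by 29.189 − 20 = 9.189 m.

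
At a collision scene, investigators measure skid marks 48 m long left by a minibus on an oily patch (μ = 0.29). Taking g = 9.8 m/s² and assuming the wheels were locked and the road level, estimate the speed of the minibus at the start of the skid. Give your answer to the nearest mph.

Initial speed ≈ 37 mph

Deceleration a = μg = 0.29 × 9.8 = 2.842 m/s².
v = √(2a·d) = √(2 × 2.842 × 48) = √272.832 = 16.5176 m/s.
= 16.5176 ÷ 0.44704 = 36.949 mph.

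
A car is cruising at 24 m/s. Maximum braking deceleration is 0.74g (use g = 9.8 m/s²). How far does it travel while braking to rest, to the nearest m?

a = 0.74 × 9.8 = 7.252 m/s².
Braking distance = v²/(2a) = 24.0000² / (2 × 7.252) = 576.000 / 14.504 = 39.713 m.

Braking distance ≈ 40 m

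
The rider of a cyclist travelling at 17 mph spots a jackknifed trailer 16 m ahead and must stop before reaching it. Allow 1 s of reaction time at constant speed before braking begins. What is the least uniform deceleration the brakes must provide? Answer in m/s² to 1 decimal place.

17 mph × 0.44704 = 7.5997 m/s.
Distance covered during reaction = 7.5997 × 1 = 7.600 m.
Distance available for braking: 16 − 7.600 = 8.400 m.
v² = 2a·d ⇒ a = v²/(2d) = 7.5997² / (2 × 8.400) = 57.755 / 16.800 = 3.4378 m/s².

Required deceleration ≈ 3.4 m/s²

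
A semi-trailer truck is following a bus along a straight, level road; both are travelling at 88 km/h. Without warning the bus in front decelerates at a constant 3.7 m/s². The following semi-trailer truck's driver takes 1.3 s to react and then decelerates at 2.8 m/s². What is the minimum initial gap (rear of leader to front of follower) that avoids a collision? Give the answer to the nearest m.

Minimum gap ≈ 58 m

88 km/h ÷ 3.6 = 24.4444 m/s.
Leader travels v²/(2a_L) = 597.529 / 7.400 = 80.747 m before stopping.
Follower covers v·t_r = 24.4444 × 1.3 = 31.778 m while reacting, then v²/(2a_F) = 597.529 / 5.600 = 106.702 m while braking, for a total of 31.778 + 106.702 = 138.480 m.
Since a_F ≤ a_L and the follower starts braking later, the follower is never slower than the leader, so the closest approach is when both have stopped.
Minimum gap = 138.480 − 80.747 = 57.733 m.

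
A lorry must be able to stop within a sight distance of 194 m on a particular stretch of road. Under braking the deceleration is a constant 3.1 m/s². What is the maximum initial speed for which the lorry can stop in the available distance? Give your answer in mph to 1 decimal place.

v²/(2a) = d ⇒ v = √(2 × 3.100 × 194) = √1202.80 = 34.6814 m/s.
34.6814 m/s ÷ 0.44704 = 77.580 mph.

Maximum speed ≈ 77.6 mph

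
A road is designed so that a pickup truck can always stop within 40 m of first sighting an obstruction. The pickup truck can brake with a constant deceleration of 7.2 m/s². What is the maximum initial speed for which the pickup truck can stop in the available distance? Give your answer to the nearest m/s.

v²/(2a) = d ⇒ v = √(2 × 7.200 × 40) = √576.00 = 24.0000 m/s.

Maximum speed ≈ 24 m/s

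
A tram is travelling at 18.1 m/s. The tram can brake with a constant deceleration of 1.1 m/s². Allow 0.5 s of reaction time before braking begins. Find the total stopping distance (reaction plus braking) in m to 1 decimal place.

Total stopping distance ≈ 158.0 m

Reaction distance = v·t_r = 18.1000 × 0.5 = 9.050 m.
Braking distance = v²/(2a) = 18.1000² / (2 × 1.100) = 327.610 / 2.200 = 148.914 m.
Total = 9.050 + 148.914 = 157.964 m.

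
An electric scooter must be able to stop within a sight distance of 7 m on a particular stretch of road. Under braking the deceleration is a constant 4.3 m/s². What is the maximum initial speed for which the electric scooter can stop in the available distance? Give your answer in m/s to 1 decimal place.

v²/(2a) = d ⇒ v = √(2 × 4.300 × 7) = √60.20 = 7.7589 m/s.

Maximum speed ≈ 7.8 m/s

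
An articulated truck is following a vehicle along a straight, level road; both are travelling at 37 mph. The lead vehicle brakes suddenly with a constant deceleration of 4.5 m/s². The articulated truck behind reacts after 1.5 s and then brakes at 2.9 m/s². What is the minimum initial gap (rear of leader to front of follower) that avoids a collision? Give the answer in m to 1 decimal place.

37 mph × 0.44704 = 16.5405 m/s.
Leader travels v²/(2a_L) = 273.588 / 9.000 = 30.399 m before stopping.
Follower covers v·t_r = 16.5405 × 1.5 = 24.811 m while reacting, then v²/(2a_F) = 273.588 / 5.800 = 47.170 m while braking, for a total of 24.811 + 47.170 = 71.981 m.
Since a_F ≤ a_L and the follower starts braking later, the follower is never slower than the leader, so the closest approach is when both have stopped.
Minimum gap = 71.981 − 30.399 = 41.582 m.

Minimum gap ≈ 41.6 m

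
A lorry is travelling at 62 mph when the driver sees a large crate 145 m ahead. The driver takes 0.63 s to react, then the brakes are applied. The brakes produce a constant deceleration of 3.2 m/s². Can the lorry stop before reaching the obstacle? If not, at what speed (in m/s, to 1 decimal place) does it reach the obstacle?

62 mph × 0.44704 = 27.7165 m/s.
Reaction distance = 27.7165 × 0.63 = 17.461 m.
Braking distance = v²/(2a) = 768.204 / 6.400 = 120.032 m.
Total stopping distance = 17.461 + 120.032 = 137.493 m, vs 145 m available — it stops with 145 − 137.493 = 7.507 m to spare.

Yes — it stops about 7.5 m short of the obstacle, so it never reaches it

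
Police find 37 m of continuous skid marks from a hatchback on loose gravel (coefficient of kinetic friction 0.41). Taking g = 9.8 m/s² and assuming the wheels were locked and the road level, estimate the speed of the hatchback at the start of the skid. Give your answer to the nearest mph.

Deceleration a = μg = 0.41 × 9.8 = 4.018 m/s².
v = √(2a·d) = √(2 × 4.018 × 37) = √297.332 = 17.2433 m/s.
= 17.2433 ÷ 0.44704 = 38.572 mph.

Initial speed ≈ 39 mph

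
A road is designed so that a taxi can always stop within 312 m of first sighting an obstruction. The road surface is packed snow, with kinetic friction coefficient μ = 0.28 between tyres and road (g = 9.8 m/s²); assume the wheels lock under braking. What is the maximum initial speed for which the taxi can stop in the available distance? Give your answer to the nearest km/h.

Maximum speed ≈ 149 km/h

a = μg = 0.28 × 9.8 = 2.744 m/s².
v²/(2a) = d ⇒ v = √(2 × 2.744 × 312) = √1712.26 = 41.3795 m/s.
41.3795 m/s × 3.6 = 148.966 km/h.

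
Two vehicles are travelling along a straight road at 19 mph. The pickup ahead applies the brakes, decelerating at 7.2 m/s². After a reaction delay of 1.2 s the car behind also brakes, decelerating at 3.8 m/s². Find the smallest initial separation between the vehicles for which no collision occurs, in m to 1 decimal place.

19 mph × 0.44704 = 8.4938 m/s.
Leader travels v²/(2a_L) = 72.145 / 14.400 = 5.010 m before stopping.
Follower covers v·t_r = 8.4938 × 1.2 = 10.193 m while reacting, then v²/(2a_F) = 72.145 / 7.600 = 9.493 m while braking, for a total of 10.193 + 9.493 = 19.686 m.
Since a_F ≤ a_L and the follower starts braking later, the follower is never slower than the leader, so the closest approach is when both have stopped.
Minimum gap = 19.686 − 5.010 = 14.676 m.

Minimum gap ≈ 14.7 m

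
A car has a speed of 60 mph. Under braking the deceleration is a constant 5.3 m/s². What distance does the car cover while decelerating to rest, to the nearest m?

60 mph × 0.44704 = 26.8224 m/s.
Braking distance = v²/(2a) = 26.8224² / (2 × 5.300) = 719.441 / 10.600 = 67.872 m.

Braking distance ≈ 68 m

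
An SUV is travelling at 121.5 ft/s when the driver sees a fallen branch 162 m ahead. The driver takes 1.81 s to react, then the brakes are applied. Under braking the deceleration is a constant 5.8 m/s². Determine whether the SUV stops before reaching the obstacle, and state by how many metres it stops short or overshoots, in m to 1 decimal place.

No — it overshoots by 23.3 m

121.5 ft/s × 0.3048 = 37.0332 m/s.
Reaction distance = 37.0332 × 1.81 = 67.030 m.
Braking distance = v²/(2a) = 1371.458 / 11.600 = 118.229 m.
Total stopping distance = 67.030 + 118.229 = 185.259 m, vs 162 m available — it cannot stop in time and overshoots by 185.259 − 162 = 23.259 m.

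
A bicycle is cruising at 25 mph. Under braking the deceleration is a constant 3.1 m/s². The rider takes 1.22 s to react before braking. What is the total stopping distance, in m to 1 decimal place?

25 mph × 0.44704 = 11.1760 m/s.
Reaction distance = v·t_r = 11.1760 × 1.22 = 13.635 m.
Braking distance = v²/(2a) = 11.1760² / (2 × 3.100) = 124.903 / 6.200 = 20.146 m.
Total = 13.635 + 20.146 = 33.781 m.

Total stopping distance ≈ 33.8 m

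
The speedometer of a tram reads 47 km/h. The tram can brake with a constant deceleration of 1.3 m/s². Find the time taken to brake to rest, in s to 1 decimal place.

47 km/h ÷ 3.6 = 13.0556 m/s.
Braking time = v/a = 13.0556 / 1.300 = 10.043 s.

Braking time ≈ 10.0 s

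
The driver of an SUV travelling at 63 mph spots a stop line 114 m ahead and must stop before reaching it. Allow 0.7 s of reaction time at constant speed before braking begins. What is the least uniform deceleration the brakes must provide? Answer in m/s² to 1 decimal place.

Required deceleration ≈ 4.2 m/s²

63 mph × 0.44704 = 28.1635 m/s.
Distance covered during reaction = 28.1635 × 0.7 = 19.714 m.
Distance available for braking: 114 − 19.714 = 94.286 m.
v² = 2a·d ⇒ a = v²/(2d) = 28.1635² / (2 × 94.286) = 793.183 / 188.572 = 4.2063 m/s².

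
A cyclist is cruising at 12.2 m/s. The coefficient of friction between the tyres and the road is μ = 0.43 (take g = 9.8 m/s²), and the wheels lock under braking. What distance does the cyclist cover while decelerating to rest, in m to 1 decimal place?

a = μg = 0.43 × 9.8 = 4.214 m/s².
Braking distance = v²/(2a) = 12.2000² / (2 × 4.214) = 148.840 / 8.428 = 17.660 m.

Braking distance ≈ 17.7 m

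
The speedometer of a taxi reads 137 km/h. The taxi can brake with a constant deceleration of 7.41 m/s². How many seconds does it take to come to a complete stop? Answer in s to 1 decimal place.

137 km/h ÷ 3.6 = 38.0556 m/s.
Braking time = v/a = 38.0556 / 7.410 = 5.136 s.

Braking time ≈ 5.1 s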